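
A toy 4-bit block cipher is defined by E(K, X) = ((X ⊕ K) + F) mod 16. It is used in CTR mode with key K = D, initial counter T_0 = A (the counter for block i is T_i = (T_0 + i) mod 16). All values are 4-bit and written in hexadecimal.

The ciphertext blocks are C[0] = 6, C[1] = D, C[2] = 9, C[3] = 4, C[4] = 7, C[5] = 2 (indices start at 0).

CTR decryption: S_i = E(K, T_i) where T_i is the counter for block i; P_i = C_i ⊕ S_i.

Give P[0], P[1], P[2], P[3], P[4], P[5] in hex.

P[0]: T = A, S = E(K, T) = 6; 6 ⊕ 6 = 0.
P[1]: T = B, S = E(K, T) = 5; D ⊕ 5 = 8.
P[2]: T = C, S = E(K, T) = 0; 9 ⊕ 0 = 9.
P[3]: T = D, S = E(K, T) = F; 4 ⊕ F = B.
P[4]: T = E, S = E(K, T) = 2; 7 ⊕ 2 = 5.
P[5]: T = F, S = E(K, T) = 1; 2 ⊕ 1 = 3.

P[0] = 0, P[1] = 8, P[2] = 9, P[3] = B, P[4] = 5, P[5] = 3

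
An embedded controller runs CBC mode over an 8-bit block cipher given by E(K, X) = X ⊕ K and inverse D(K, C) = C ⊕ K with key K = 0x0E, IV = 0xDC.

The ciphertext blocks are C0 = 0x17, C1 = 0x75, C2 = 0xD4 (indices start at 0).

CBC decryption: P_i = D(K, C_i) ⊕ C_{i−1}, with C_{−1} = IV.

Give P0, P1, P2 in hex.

P0 = 0xC5, P1 = 0x6C, P2 = 0xAF

P0: D(K, 0x17) = 0x19; 0x19 ⊕ 0xDC = 0xC5.
P1: D(K, 0x75) = 0x7B; 0x7B ⊕ 0x17 = 0x6C.
P2: D(K, 0xD4) = 0xDA; 0xDA ⊕ 0x75 = 0xAF.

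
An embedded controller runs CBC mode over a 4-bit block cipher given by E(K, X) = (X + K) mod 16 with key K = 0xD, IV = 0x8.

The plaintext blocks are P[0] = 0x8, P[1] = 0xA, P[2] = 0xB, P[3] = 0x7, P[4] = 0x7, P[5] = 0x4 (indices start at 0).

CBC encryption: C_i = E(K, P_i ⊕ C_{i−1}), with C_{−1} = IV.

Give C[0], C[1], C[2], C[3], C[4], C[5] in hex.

C[0] = 0xD, C[1] = 0x4, C[2] = 0xC, C[3] = 0x8, C[4] = 0xC, C[5] = 0x5

C[0]: P[0] ⊕ 0x8 = 0x0; E(K, 0x0) = 0xD.
C[1]: P[1] ⊕ 0xD = 0x7; E(K, 0x7) = 0x4.
C[2]: P[2] ⊕ 0x4 = 0xF; E(K, 0xF) = 0xC.
C[3]: P[3] ⊕ 0xC = 0xB; E(K, 0xB) = 0x8.
C[4]: P[4] ⊕ 0x8 = 0xF; E(K, 0xF) = 0xC.
C[5]: P[5] ⊕ 0xC = 0x8; E(K, 0x8) = 0x5.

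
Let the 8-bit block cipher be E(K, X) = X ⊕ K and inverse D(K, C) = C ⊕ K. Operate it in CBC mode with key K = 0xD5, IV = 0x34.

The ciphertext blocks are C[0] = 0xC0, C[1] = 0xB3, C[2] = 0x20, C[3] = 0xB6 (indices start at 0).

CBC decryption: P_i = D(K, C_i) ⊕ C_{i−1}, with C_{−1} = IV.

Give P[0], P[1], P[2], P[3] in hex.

P[0]: D(K, 0xC0) = 0x15; 0x15 ⊕ 0x34 = 0x21.
P[1]: D(K, 0xB3) = 0x66; 0x66 ⊕ 0xC0 = 0xA6.
P[2]: D(K, 0x20) = 0xF5; 0xF5 ⊕ 0xB3 = 0x46.
P[3]: D(K, 0xB6) = 0x63; 0x63 ⊕ 0x20 = 0x43.

P[0] = 0x21, P[1] = 0xA6, P[2] = 0x46, P[3] = 0x43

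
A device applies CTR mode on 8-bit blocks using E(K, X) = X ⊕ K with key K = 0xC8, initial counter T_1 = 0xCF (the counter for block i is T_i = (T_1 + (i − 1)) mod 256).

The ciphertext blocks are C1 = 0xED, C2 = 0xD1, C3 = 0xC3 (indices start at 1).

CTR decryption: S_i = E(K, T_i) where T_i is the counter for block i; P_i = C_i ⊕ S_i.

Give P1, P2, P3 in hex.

P1 = 0xEA, P2 = 0xC9, P3 = 0xDA

P1: T = 0xCF, S = E(K, T) = 0x07; 0xED ⊕ 0x07 = 0xEA.
P2: T = 0xD0, S = E(K, T) = 0x18; 0xD1 ⊕ 0x18 = 0xC9.
P3: T = 0xD1, S = E(K, T) = 0x19; 0xC3 ⊕ 0x19 = 0xDA.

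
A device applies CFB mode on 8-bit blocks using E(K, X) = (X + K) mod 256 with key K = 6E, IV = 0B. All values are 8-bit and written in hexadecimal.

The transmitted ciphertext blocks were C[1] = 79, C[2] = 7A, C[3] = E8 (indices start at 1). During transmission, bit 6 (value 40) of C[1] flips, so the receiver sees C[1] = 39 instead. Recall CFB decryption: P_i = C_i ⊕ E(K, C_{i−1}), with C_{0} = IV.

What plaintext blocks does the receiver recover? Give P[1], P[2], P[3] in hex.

Only C[1] changed, to 39. In CFB, a change in C_i flips the same bit in P_i and garbles P_{i+1}. Decrypting the received ciphertext:
P[1]: E(K, 0B) = 79; 39 ⊕ 79 = 40.
P[2]: E(K, 39) = A7; 7A ⊕ A7 = DD.
P[3]: E(K, 7A) = E8; E8 ⊕ E8 = 00.
Blocks that differ from the original plaintext: P[1], P[2].

P[1] = 40, P[2] = DD, P[3] = 00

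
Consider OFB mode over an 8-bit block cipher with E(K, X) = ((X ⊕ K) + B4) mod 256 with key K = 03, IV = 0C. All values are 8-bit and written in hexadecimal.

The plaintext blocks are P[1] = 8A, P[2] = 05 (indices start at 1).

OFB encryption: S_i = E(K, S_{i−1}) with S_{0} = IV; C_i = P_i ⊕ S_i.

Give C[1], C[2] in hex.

C[1]: S = E(K, 0C) = C3; 8A ⊕ C3 = 49.
C[2]: S = E(K, C3) = 74; 05 ⊕ 74 = 71.

C[1] = 49, C[2] = 71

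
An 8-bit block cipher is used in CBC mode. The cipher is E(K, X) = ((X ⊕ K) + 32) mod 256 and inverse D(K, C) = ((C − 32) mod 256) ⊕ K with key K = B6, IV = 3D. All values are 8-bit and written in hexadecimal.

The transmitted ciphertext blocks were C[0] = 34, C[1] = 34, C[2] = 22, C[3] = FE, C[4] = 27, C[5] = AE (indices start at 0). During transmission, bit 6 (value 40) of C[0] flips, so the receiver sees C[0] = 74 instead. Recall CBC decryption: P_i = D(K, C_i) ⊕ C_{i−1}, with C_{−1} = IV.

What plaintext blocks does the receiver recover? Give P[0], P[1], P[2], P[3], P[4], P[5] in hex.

Only C[0] changed, to 74. In CBC, a change in C_i garbles P_i and flips the same bit in P_{i+1}. Decrypting the received ciphertext:
P[0]: D(K, 74) = F4; F4 ⊕ 3D = C9.
P[1]: D(K, 34) = B4; B4 ⊕ 74 = C0.
P[2]: D(K, 22) = 46; 46 ⊕ 34 = 72.
P[3]: D(K, FE) = 7A; 7A ⊕ 22 = 58.
P[4]: D(K, 27) = 43; 43 ⊕ FE = BD.
P[5]: D(K, AE) = CA; CA ⊕ 27 = ED.
Blocks that differ from the original plaintext: P[0], P[1].

P[0] = C9, P[1] = C0, P[2] = 72, P[3] = 58, P[4] = BD, P[5] = ED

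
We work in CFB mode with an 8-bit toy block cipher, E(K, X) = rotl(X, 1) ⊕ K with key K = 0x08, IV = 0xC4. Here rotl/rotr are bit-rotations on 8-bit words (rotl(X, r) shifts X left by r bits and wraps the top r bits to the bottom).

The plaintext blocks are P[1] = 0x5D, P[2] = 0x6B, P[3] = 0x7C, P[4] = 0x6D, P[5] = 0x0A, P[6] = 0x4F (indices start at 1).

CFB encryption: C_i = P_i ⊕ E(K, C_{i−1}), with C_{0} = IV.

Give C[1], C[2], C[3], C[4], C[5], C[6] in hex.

C[1] = 0xDC, C[2] = 0xDA, C[3] = 0xC1, C[4] = 0xE6, C[5] = 0xCF, C[6] = 0xD8

C[1]: E(K, 0xC4) = 0x81; 0x5D ⊕ 0x81 = 0xDC.
C[2]: E(K, 0xDC) = 0xB1; 0x6B ⊕ 0xB1 = 0xDA.
C[3]: E(K, 0xDA) = 0xBD; 0x7C ⊕ 0xBD = 0xC1.
C[4]: E(K, 0xC1) = 0x8B; 0x6D ⊕ 0x8B = 0xE6.
C[5]: E(K, 0xE6) = 0xC5; 0x0A ⊕ 0xC5 = 0xCF.
C[6]: E(K, 0xCF) = 0x97; 0x4F ⊕ 0x97 = 0xD8.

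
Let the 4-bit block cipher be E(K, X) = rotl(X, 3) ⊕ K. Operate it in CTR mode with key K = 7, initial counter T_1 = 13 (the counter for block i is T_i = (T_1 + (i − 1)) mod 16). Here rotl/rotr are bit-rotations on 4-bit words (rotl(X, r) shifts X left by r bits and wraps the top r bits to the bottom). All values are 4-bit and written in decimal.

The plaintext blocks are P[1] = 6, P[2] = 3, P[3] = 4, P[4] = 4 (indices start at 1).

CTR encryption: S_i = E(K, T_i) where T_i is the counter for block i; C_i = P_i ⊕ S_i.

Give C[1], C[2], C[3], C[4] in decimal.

C[1]: T = 13, S = E(K, T) = 9; 6 ⊕ 9 = 15.
C[2]: T = 14, S = E(K, T) = 0; 3 ⊕ 0 = 3.
C[3]: T = 15, S = E(K, T) = 8; 4 ⊕ 8 = 12.
C[4]: T = 0, S = E(K, T) = 7; 4 ⊕ 7 = 3.

C[1] = 15, C[2] = 3, C[3] = 12, C[4] = 3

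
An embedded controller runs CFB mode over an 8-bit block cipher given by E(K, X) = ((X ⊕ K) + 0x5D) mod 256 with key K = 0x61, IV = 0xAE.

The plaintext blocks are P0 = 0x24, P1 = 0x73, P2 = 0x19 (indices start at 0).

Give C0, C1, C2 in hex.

C0 = 0x08, C1 = 0xB5, C2 = 0x28

CFB encryption: C_i = P_i ⊕ E(K, C_{i−1}), with C_{−1} = IV.
C0: E(K, 0xAE) = 0x2C; 0x24 ⊕ 0x2C = 0x08.
C1: E(K, 0x08) = 0xC6; 0x73 ⊕ 0xC6 = 0xB5.
C2: E(K, 0xB5) = 0x31; 0x19 ⊕ 0x31 = 0x28.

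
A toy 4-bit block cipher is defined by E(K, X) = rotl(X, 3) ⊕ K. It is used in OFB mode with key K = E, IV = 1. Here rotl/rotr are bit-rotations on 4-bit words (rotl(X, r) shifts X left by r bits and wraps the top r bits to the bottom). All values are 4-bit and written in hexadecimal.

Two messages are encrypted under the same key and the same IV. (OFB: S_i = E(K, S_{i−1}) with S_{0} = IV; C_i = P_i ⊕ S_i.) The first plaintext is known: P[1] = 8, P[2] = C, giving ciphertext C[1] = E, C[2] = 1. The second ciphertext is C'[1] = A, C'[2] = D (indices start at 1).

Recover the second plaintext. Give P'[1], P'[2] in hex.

P'[1] = C, P'[2] = 0

In OFB with a reused IV, both messages share the same keystream S_i, so C_i ⊕ C'_i = P_i ⊕ P'_i and thus P'_i = P_i ⊕ C_i ⊕ C'_i.
P'[1]: 8 ⊕ E ⊕ A = C.
P'[2]: C ⊕ 1 ⊕ D = 0.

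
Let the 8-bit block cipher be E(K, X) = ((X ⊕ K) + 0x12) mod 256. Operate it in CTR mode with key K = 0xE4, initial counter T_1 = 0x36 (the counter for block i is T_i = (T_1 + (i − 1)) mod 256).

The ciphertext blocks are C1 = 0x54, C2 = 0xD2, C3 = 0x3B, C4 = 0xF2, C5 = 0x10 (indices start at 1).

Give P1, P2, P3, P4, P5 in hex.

P1 = 0xB0, P2 = 0x37, P3 = 0xD5, P4 = 0x1D, P5 = 0xE0

CTR decryption: S_i = E(K, T_i) where T_i is the counter for block i; P_i = C_i ⊕ S_i.
P1: T = 0x36, S = E(K, T) = 0xE4; 0x54 ⊕ 0xE4 = 0xB0.
P2: T = 0x37, S = E(K, T) = 0xE5; 0xD2 ⊕ 0xE5 = 0x37.
P3: T = 0x38, S = E(K, T) = 0xEE; 0x3B ⊕ 0xEE = 0xD5.
P4: T = 0x39, S = E(K, T) = 0xEF; 0xF2 ⊕ 0xEF = 0x1D.
P5: T = 0x3A, S = E(K, T) = 0xF0; 0x10 ⊕ 0xF0 = 0xE0.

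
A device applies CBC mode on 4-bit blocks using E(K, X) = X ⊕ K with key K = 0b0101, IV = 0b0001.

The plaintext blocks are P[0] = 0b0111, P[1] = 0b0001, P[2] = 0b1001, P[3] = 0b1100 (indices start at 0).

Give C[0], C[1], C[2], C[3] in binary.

CBC encryption: C_i = E(K, P_i ⊕ C_{i−1}), with C_{−1} = IV.
C[0]: P[0] ⊕ 0b0001 = 0b0110; E(K, 0b0110) = 0b0011.
C[1]: P[1] ⊕ 0b0011 = 0b0010; E(K, 0b0010) = 0b0111.
C[2]: P[2] ⊕ 0b0111 = 0b1110; E(K, 0b1110) = 0b1011.
C[3]: P[3] ⊕ 0b1011 = 0b0111; E(K, 0b0111) = 0b0010.

C[0] = 0b0011, C[1] = 0b0111, C[2] = 0b1011, C[3] = 0b0010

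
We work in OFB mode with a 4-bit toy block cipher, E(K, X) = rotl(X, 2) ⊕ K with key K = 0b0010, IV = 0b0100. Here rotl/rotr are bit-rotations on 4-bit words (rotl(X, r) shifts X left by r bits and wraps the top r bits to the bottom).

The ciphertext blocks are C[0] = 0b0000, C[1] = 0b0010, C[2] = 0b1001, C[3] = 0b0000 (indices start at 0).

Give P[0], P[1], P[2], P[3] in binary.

OFB decryption: S_i = E(K, S_{i−1}) with S_{−1} = IV; P_i = C_i ⊕ S_i.
P[0]: S = E(K, 0b0100) = 0b0011; 0b0000 ⊕ 0b0011 = 0b0011.
P[1]: S = E(K, 0b0011) = 0b1110; 0b0010 ⊕ 0b1110 = 0b1100.
P[2]: S = E(K, 0b1110) = 0b1001; 0b1001 ⊕ 0b1001 = 0b0000.
P[3]: S = E(K, 0b1001) = 0b0100; 0b0000 ⊕ 0b0100 = 0b0100.

P[0] = 0b0011, P[1] = 0b1100, P[2] = 0b0000, P[3] = 0b0100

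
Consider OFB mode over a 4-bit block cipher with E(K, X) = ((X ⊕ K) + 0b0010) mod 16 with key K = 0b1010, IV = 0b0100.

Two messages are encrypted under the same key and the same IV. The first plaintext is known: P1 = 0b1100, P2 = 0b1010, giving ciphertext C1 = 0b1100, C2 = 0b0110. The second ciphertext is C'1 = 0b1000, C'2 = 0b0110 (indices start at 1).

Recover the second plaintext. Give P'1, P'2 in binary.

In OFB with a reused IV, both messages share the same keystream S_i, so C_i ⊕ C'_i = P_i ⊕ P'_i and thus P'_i = P_i ⊕ C_i ⊕ C'_i.
P'1: 0b1100 ⊕ 0b1100 ⊕ 0b1000 = 0b1000.
P'2: 0b1010 ⊕ 0b0110 ⊕ 0b0110 = 0b1010.

P'1 = 0b1000, P'2 = 0b1010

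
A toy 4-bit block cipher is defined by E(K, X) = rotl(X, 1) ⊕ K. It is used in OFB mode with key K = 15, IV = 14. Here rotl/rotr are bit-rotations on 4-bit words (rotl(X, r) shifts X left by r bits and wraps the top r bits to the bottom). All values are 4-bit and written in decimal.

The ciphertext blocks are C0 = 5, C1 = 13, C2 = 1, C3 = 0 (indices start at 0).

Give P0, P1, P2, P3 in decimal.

P0 = 7, P1 = 6, P2 = 9, P3 = 14

OFB decryption: S_i = E(K, S_{i−1}) with S_{−1} = IV; P_i = C_i ⊕ S_i.
P0: S = E(K, 14) = 2; 5 ⊕ 2 = 7.
P1: S = E(K, 2) = 11; 13 ⊕ 11 = 6.
P2: S = E(K, 11) = 8; 1 ⊕ 8 = 9.
P3: S = E(K, 8) = 14; 0 ⊕ 14 = 14.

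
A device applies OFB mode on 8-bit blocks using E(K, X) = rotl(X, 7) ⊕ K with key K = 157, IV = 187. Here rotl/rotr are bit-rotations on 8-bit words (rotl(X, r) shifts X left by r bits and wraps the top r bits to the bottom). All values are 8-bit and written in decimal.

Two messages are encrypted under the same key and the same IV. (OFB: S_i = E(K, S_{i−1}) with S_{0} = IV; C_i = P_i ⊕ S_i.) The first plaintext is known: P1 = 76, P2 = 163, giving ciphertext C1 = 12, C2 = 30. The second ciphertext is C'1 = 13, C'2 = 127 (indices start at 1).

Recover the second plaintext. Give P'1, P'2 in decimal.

P'1 = 77, P'2 = 194

In OFB with a reused IV, both messages share the same keystream S_i, so C_i ⊕ C'_i = P_i ⊕ P'_i and thus P'_i = P_i ⊕ C_i ⊕ C'_i.
P'1: 76 ⊕ 12 ⊕ 13 = 77.
P'2: 163 ⊕ 30 ⊕ 127 = 194.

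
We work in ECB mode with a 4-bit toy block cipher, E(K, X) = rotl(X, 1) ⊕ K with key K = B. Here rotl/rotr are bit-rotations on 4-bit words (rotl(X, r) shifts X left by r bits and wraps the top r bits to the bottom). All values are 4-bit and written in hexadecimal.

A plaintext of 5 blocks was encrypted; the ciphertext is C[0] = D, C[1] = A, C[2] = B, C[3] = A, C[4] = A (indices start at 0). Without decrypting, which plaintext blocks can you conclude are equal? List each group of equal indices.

ECB encrypts each block independently with the same key, so equal ciphertext blocks imply equal plaintext blocks.
C[1] = C[3] = C[4] = A, so P[1] = P[3] = P[4].

P[1] = P[3] = P[4]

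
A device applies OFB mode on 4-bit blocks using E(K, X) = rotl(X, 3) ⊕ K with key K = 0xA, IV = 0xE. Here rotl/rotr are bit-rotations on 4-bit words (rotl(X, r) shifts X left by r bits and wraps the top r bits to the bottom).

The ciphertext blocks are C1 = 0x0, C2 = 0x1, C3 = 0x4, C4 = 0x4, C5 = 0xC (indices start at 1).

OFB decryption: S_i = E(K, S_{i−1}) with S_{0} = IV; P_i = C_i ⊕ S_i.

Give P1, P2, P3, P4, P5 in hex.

P1: S = E(K, 0xE) = 0xD; 0x0 ⊕ 0xD = 0xD.
P2: S = E(K, 0xD) = 0x4; 0x1 ⊕ 0x4 = 0x5.
P3: S = E(K, 0x4) = 0x8; 0x4 ⊕ 0x8 = 0xC.
P4: S = E(K, 0x8) = 0xE; 0x4 ⊕ 0xE = 0xA.
P5: S = E(K, 0xE) = 0xD; 0xC ⊕ 0xD = 0x1.

P1 = 0xD, P2 = 0x5, P3 = 0xC, P4 = 0xA, P5 = 0x1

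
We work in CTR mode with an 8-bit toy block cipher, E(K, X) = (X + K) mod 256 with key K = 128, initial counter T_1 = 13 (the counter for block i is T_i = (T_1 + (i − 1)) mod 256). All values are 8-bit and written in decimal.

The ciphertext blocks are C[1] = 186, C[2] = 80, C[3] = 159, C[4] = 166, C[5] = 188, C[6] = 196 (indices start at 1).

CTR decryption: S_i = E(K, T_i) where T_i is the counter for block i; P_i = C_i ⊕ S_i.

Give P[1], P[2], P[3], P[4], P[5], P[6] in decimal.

P[1]: T = 13, S = E(K, T) = 141; 186 ⊕ 141 = 55.
P[2]: T = 14, S = E(K, T) = 142; 80 ⊕ 142 = 222.
P[3]: T = 15, S = E(K, T) = 143; 159 ⊕ 143 = 16.
P[4]: T = 16, S = E(K, T) = 144; 166 ⊕ 144 = 54.
P[5]: T = 17, S = E(K, T) = 145; 188 ⊕ 145 = 45.
P[6]: T = 18, S = E(K, T) = 146; 196 ⊕ 146 = 86.

P[1] = 55, P[2] = 222, P[3] = 16, P[4] = 54, P[5] = 45, P[6] = 86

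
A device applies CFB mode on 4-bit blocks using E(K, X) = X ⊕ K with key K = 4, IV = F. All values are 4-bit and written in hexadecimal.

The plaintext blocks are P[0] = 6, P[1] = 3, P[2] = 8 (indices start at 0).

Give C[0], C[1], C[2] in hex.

C[0] = D, C[1] = A, C[2] = 6

CFB encryption: C_i = P_i ⊕ E(K, C_{i−1}), with C_{−1} = IV.
C[0]: E(K, F) = B; 6 ⊕ B = D.
C[1]: E(K, D) = 9; 3 ⊕ 9 = A.
C[2]: E(K, A) = E; 8 ⊕ E = 6.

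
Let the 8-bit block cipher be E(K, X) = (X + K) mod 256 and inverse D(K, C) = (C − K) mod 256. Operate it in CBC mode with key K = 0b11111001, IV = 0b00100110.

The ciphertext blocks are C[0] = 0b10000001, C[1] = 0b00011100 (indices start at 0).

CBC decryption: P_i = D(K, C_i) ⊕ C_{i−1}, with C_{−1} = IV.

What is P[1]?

P[1]: D(K, 0b00011100) = 0b00100011; 0b00100011 ⊕ 0b10000001 = 0b10100010.

P[1] = 0b10100010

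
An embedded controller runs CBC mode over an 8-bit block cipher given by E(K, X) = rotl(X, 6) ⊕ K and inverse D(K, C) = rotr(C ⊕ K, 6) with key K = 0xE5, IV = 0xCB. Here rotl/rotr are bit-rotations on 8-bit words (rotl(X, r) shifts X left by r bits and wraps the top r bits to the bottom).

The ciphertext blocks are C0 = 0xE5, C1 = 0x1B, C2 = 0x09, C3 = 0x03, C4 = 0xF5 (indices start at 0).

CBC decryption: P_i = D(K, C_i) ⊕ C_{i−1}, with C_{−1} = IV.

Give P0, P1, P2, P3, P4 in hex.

P0: D(K, 0xE5) = 0x00; 0x00 ⊕ 0xCB = 0xCB.
P1: D(K, 0x1B) = 0xFB; 0xFB ⊕ 0xE5 = 0x1E.
P2: D(K, 0x09) = 0xB3; 0xB3 ⊕ 0x1B = 0xA8.
P3: D(K, 0x03) = 0x9B; 0x9B ⊕ 0x09 = 0x92.
P4: D(K, 0xF5) = 0x40; 0x40 ⊕ 0x03 = 0x43.

P0 = 0xCB, P1 = 0x1E, P2 = 0xA8, P3 = 0x92, P4 = 0x43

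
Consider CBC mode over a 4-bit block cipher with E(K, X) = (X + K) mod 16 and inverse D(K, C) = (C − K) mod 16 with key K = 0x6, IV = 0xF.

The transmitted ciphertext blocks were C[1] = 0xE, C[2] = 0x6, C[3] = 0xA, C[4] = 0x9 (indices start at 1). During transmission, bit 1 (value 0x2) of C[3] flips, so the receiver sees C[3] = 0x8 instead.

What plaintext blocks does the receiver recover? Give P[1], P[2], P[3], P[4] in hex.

P[1] = 0x7, P[2] = 0xE, P[3] = 0x4, P[4] = 0xB

CBC decryption: P_i = D(K, C_i) ⊕ C_{i−1}, with C_{0} = IV.
Only C[3] changed, to 0x8. In CBC, a change in C_i garbles P_i and flips the same bit in P_{i+1}. Decrypting the received ciphertext:
P[1]: D(K, 0xE) = 0x8; 0x8 ⊕ 0xF = 0x7.
P[2]: D(K, 0x6) = 0x0; 0x0 ⊕ 0xE = 0xE.
P[3]: D(K, 0x8) = 0x2; 0x2 ⊕ 0x6 = 0x4.
P[4]: D(K, 0x9) = 0x3; 0x3 ⊕ 0x8 = 0xB.
Blocks that differ from the original plaintext: P[3], P[4].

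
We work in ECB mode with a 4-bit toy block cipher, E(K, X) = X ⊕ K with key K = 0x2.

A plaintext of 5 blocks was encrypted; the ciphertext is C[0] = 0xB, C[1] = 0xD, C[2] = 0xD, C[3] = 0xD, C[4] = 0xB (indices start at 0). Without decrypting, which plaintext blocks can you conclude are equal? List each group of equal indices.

ECB encrypts each block independently with the same key, so equal ciphertext blocks imply equal plaintext blocks.
C[0] = C[4] = 0xB, so P[0] = P[4].
C[1] = C[2] = C[3] = 0xD, so P[1] = P[2] = P[3].

P[0] = P[4]; P[1] = P[2] = P[3]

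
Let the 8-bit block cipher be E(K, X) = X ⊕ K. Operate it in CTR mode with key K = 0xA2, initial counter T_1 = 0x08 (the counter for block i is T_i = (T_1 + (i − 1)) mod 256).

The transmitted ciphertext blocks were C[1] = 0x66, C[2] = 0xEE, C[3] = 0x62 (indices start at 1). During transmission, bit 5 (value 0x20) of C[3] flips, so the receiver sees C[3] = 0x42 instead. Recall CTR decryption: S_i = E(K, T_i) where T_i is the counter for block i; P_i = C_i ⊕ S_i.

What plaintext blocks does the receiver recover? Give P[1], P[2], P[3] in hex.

Only C[3] changed, to 0x42. In CTR, a change in C_i flips the same bit in P_i only; the keystream is unaffected. Decrypting the received ciphertext:
P[1]: T = 0x08, S = E(K, T) = 0xAA; 0x66 ⊕ 0xAA = 0xCC.
P[2]: T = 0x09, S = E(K, T) = 0xAB; 0xEE ⊕ 0xAB = 0x45.
P[3]: T = 0x0A, S = E(K, T) = 0xA8; 0x42 ⊕ 0xA8 = 0xEA.
Blocks that differ from the original plaintext: P[3].

P[1] = 0xCC, P[2] = 0x45, P[3] = 0xEA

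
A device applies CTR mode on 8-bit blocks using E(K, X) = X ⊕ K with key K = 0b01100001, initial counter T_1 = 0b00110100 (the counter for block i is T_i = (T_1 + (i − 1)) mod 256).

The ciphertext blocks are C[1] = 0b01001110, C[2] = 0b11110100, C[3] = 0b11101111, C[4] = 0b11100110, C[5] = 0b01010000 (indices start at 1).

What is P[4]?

CTR decryption: S_i = E(K, T_i) where T_i is the counter for block i; P_i = C_i ⊕ S_i.
P[4]: T = 0b00110111, S = E(K, T) = 0b01010110; 0b11100110 ⊕ 0b01010110 = 0b10110000.

P[4] = 0b10110000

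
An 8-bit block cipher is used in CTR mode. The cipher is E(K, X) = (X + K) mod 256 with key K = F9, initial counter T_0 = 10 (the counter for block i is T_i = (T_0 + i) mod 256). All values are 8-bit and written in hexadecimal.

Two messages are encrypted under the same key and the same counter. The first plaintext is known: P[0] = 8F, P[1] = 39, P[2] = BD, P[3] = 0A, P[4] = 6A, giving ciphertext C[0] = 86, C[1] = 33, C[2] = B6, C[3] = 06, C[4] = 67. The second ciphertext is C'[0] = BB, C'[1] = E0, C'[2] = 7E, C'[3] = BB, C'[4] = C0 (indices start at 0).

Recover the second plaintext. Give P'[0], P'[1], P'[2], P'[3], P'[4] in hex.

P'[0] = B2, P'[1] = EA, P'[2] = 75, P'[3] = B7, P'[4] = CD

In CTR with a reused counter, both messages share the same keystream S_i, so C_i ⊕ C'_i = P_i ⊕ P'_i and thus P'_i = P_i ⊕ C_i ⊕ C'_i.
P'[0]: 8F ⊕ 86 ⊕ BB = B2.
P'[1]: 39 ⊕ 33 ⊕ E0 = EA.
P'[2]: BD ⊕ B6 ⊕ 7E = 75.
P'[3]: 0A ⊕ 06 ⊕ BB = B7.
P'[4]: 6A ⊕ 67 ⊕ C0 = CD.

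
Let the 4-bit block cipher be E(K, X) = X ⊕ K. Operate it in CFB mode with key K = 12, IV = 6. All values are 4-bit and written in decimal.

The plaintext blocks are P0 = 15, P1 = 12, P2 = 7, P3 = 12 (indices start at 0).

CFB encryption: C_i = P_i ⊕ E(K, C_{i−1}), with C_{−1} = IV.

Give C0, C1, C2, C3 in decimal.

C0: E(K, 6) = 10; 15 ⊕ 10 = 5.
C1: E(K, 5) = 9; 12 ⊕ 9 = 5.
C2: E(K, 5) = 9; 7 ⊕ 9 = 14.
C3: E(K, 14) = 2; 12 ⊕ 2 = 14.

C0 = 5, C1 = 5, C2 = 14, C3 = 14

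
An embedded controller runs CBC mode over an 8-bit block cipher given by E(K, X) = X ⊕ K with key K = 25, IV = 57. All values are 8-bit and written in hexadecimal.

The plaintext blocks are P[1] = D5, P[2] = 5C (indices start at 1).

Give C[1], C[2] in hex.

C[1] = A7, C[2] = DE

CBC encryption: C_i = E(K, P_i ⊕ C_{i−1}), with C_{0} = IV.
C[1]: P[1] ⊕ 57 = 82; E(K, 82) = A7.
C[2]: P[2] ⊕ A7 = FB; E(K, FB) = DE.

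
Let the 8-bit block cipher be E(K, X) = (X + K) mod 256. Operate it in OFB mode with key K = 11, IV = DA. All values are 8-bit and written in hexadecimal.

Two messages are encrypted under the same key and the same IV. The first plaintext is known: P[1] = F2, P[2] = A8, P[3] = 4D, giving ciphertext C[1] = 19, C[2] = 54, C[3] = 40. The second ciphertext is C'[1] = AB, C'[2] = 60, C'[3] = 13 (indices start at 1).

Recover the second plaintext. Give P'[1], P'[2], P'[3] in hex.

In OFB with a reused IV, both messages share the same keystream S_i, so C_i ⊕ C'_i = P_i ⊕ P'_i and thus P'_i = P_i ⊕ C_i ⊕ C'_i.
P'[1]: F2 ⊕ 19 ⊕ AB = 40.
P'[2]: A8 ⊕ 54 ⊕ 60 = 9C.
P'[3]: 4D ⊕ 40 ⊕ 13 = 1E.

P'[1] = 40, P'[2] = 9C, P'[3] = 1E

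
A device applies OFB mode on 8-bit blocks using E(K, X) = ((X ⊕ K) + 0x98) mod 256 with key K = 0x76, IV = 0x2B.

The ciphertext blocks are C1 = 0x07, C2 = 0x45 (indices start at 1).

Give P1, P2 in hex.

OFB decryption: S_i = E(K, S_{i−1}) with S_{0} = IV; P_i = C_i ⊕ S_i.
P1: S = E(K, 0x2B) = 0xF5; 0x07 ⊕ 0xF5 = 0xF2.
P2: S = E(K, 0xF5) = 0x1B; 0x45 ⊕ 0x1B = 0x5E.

P1 = 0xF2, P2 = 0x5E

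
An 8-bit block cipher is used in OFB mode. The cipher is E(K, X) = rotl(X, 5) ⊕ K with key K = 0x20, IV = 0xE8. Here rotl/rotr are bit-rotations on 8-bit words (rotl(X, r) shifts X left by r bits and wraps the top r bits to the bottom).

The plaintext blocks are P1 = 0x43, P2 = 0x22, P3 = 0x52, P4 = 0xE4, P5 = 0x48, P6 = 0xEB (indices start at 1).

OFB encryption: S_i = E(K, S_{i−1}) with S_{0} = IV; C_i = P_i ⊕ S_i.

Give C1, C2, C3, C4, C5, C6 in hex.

C1 = 0x7E, C2 = 0xA5, C3 = 0x82, C4 = 0xDE, C5 = 0x2F, C6 = 0x27

C1: S = E(K, 0xE8) = 0x3D; 0x43 ⊕ 0x3D = 0x7E.
C2: S = E(K, 0x3D) = 0x87; 0x22 ⊕ 0x87 = 0xA5.
C3: S = E(K, 0x87) = 0xD0; 0x52 ⊕ 0xD0 = 0x82.
C4: S = E(K, 0xD0) = 0x3A; 0xE4 ⊕ 0x3A = 0xDE.
C5: S = E(K, 0x3A) = 0x67; 0x48 ⊕ 0x67 = 0x2F.
C6: S = E(K, 0x67) = 0xCC; 0xEB ⊕ 0xCC = 0x27.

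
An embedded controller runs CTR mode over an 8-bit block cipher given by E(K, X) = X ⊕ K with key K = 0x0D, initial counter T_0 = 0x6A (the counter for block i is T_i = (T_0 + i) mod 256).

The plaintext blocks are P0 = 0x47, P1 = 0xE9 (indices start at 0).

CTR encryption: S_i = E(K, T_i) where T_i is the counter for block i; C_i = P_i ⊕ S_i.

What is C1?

C1 = 0x8F

C0: T = 0x6A, S = E(K, T) = 0x67; 0x47 ⊕ 0x67 = 0x20.
C1: T = 0x6B, S = E(K, T) = 0x66; 0xE9 ⊕ 0x66 = 0x8F.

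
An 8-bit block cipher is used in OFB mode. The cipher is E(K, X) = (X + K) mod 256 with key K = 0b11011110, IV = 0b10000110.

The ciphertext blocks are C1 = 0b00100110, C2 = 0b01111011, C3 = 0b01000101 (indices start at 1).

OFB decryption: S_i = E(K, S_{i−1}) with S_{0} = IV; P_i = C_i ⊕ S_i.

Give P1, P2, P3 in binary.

P1 = 0b01000010, P2 = 0b00111001, P3 = 0b01100101

P1: S = E(K, 0b10000110) = 0b01100100; 0b00100110 ⊕ 0b01100100 = 0b01000010.
P2: S = E(K, 0b01100100) = 0b01000010; 0b01111011 ⊕ 0b01000010 = 0b00111001.
P3: S = E(K, 0b01000010) = 0b00100000; 0b01000101 ⊕ 0b00100000 = 0b01100101.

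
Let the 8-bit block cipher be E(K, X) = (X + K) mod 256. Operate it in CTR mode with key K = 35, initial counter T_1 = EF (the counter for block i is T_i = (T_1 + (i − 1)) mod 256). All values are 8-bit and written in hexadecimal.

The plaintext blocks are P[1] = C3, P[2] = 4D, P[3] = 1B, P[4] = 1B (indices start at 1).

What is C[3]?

CTR encryption: S_i = E(K, T_i) where T_i is the counter for block i; C_i = P_i ⊕ S_i.
C[1]: T = EF, S = E(K, T) = 24; C3 ⊕ 24 = E7.
C[2]: T = F0, S = E(K, T) = 25; 4D ⊕ 25 = 68.
C[3]: T = F1, S = E(K, T) = 26; 1B ⊕ 26 = 3D.

C[3] = 3D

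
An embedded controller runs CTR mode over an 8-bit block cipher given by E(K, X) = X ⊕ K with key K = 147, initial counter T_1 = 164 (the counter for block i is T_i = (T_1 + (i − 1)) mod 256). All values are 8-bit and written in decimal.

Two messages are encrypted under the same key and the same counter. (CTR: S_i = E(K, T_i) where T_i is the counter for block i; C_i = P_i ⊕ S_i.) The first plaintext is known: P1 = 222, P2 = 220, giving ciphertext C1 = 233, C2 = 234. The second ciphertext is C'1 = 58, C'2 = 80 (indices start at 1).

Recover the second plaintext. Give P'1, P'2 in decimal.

P'1 = 13, P'2 = 102

In CTR with a reused counter, both messages share the same keystream S_i, so C_i ⊕ C'_i = P_i ⊕ P'_i and thus P'_i = P_i ⊕ C_i ⊕ C'_i.
P'1: 222 ⊕ 233 ⊕ 58 = 13.
P'2: 220 ⊕ 234 ⊕ 80 = 102.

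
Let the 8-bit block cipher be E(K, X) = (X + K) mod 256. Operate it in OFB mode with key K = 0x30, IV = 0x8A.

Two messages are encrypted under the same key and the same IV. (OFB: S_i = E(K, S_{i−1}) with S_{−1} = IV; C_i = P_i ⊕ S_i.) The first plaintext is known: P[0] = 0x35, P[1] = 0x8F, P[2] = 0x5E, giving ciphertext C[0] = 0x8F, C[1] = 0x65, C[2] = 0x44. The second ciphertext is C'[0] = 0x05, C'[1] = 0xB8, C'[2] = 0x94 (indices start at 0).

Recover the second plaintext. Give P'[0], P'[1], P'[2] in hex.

In OFB with a reused IV, both messages share the same keystream S_i, so C_i ⊕ C'_i = P_i ⊕ P'_i and thus P'_i = P_i ⊕ C_i ⊕ C'_i.
P'[0]: 0x35 ⊕ 0x8F ⊕ 0x05 = 0xBF.
P'[1]: 0x8F ⊕ 0x65 ⊕ 0xB8 = 0x52.
P'[2]: 0x5E ⊕ 0x44 ⊕ 0x94 = 0x8E.

P'[0] = 0xBF, P'[1] = 0x52, P'[2] = 0x8E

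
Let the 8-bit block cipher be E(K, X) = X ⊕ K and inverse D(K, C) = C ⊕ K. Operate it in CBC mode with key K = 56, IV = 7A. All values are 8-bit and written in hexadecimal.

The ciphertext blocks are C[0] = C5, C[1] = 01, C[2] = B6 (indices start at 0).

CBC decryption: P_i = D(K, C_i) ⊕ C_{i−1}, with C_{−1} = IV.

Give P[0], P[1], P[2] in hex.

P[0] = E9, P[1] = 92, P[2] = E1

P[0]: D(K, C5) = 93; 93 ⊕ 7A = E9.
P[1]: D(K, 01) = 57; 57 ⊕ C5 = 92.
P[2]: D(K, B6) = E0; E0 ⊕ 01 = E1.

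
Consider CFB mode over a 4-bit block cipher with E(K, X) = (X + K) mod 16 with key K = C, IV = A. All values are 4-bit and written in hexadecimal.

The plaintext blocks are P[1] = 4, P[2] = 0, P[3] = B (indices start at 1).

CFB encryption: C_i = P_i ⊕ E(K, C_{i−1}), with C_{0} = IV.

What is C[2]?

C[1]: E(K, A) = 6; 4 ⊕ 6 = 2.
C[2]: E(K, 2) = E; 0 ⊕ E = E.

C[2] = E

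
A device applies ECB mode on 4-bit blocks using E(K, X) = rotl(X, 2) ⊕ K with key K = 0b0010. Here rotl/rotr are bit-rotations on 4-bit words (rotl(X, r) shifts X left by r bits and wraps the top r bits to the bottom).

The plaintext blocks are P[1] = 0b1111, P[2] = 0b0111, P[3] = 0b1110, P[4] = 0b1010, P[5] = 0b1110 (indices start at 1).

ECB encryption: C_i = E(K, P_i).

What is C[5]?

C[5]: E(K, 0b1110) = 0b1001.

C[5] = 0b1001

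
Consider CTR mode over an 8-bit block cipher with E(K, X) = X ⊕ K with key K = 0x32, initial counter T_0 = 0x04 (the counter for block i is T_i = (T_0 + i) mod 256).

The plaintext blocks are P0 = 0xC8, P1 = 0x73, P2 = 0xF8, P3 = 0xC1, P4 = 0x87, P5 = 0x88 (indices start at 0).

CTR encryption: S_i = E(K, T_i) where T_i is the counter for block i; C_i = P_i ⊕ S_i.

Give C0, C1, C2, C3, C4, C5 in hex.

C0: T = 0x04, S = E(K, T) = 0x36; 0xC8 ⊕ 0x36 = 0xFE.
C1: T = 0x05, S = E(K, T) = 0x37; 0x73 ⊕ 0x37 = 0x44.
C2: T = 0x06, S = E(K, T) = 0x34; 0xF8 ⊕ 0x34 = 0xCC.
C3: T = 0x07, S = E(K, T) = 0x35; 0xC1 ⊕ 0x35 = 0xF4.
C4: T = 0x08, S = E(K, T) = 0x3A; 0x87 ⊕ 0x3A = 0xBD.
C5: T = 0x09, S = E(K, T) = 0x3B; 0x88 ⊕ 0x3B = 0xB3.

C0 = 0xFE, C1 = 0x44, C2 = 0xCC, C3 = 0xF4, C4 = 0xBD, C5 = 0xB3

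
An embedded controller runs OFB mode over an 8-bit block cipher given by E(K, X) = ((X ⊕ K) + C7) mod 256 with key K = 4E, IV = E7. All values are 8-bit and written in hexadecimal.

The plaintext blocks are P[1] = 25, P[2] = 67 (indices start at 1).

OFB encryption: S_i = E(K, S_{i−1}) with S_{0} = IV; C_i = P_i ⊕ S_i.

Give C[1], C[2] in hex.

C[1]: S = E(K, E7) = 70; 25 ⊕ 70 = 55.
C[2]: S = E(K, 70) = 05; 67 ⊕ 05 = 62.

C[1] = 55, C[2] = 62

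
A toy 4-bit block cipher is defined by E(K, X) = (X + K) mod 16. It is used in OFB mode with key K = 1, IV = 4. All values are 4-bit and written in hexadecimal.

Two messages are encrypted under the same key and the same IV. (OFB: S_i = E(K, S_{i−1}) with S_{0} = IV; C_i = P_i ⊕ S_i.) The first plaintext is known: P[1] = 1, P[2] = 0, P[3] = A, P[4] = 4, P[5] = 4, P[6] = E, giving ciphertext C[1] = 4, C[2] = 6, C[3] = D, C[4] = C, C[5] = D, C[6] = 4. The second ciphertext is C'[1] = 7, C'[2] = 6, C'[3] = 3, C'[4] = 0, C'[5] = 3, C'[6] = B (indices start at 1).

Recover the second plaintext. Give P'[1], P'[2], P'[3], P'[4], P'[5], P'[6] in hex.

P'[1] = 2, P'[2] = 0, P'[3] = 4, P'[4] = 8, P'[5] = A, P'[6] = 1

In OFB with a reused IV, both messages share the same keystream S_i, so C_i ⊕ C'_i = P_i ⊕ P'_i and thus P'_i = P_i ⊕ C_i ⊕ C'_i.
P'[1]: 1 ⊕ 4 ⊕ 7 = 2.
P'[2]: 0 ⊕ 6 ⊕ 6 = 0.
P'[3]: A ⊕ D ⊕ 3 = 4.
P'[4]: 4 ⊕ C ⊕ 0 = 8.
P'[5]: 4 ⊕ D ⊕ 3 = A.
P'[6]: E ⊕ 4 ⊕ B = 1.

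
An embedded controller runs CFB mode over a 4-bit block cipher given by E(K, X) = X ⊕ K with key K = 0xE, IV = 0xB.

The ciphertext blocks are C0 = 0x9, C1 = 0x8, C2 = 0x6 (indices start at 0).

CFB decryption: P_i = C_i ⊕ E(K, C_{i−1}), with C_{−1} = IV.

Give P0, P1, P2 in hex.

P0 = 0xC, P1 = 0xF, P2 = 0x0

P0: E(K, 0xB) = 0x5; 0x9 ⊕ 0x5 = 0xC.
P1: E(K, 0x9) = 0x7; 0x8 ⊕ 0x7 = 0xF.
P2: E(K, 0x8) = 0x6; 0x6 ⊕ 0x6 = 0x0.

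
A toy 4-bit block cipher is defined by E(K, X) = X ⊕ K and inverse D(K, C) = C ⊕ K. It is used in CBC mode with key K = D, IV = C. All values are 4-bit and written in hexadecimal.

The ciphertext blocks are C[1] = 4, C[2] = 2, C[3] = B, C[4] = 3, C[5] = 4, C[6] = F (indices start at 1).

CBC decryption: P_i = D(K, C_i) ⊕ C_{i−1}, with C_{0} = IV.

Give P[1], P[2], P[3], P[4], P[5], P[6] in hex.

P[1] = 5, P[2] = B, P[3] = 4, P[4] = 5, P[5] = A, P[6] = 6

P[1]: D(K, 4) = 9; 9 ⊕ C = 5.
P[2]: D(K, 2) = F; F ⊕ 4 = B.
P[3]: D(K, B) = 6; 6 ⊕ 2 = 4.
P[4]: D(K, 3) = E; E ⊕ B = 5.
P[5]: D(K, 4) = 9; 9 ⊕ 3 = A.
P[6]: D(K, F) = 2; 2 ⊕ 4 = 6.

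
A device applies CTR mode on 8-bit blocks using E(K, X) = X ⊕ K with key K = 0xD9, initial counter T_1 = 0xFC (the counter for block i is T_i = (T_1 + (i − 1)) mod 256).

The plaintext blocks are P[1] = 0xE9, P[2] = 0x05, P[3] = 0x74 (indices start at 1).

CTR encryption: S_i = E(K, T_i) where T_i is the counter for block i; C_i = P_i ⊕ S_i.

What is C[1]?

C[1] = 0xCC

C[1]: T = 0xFC, S = E(K, T) = 0x25; 0xE9 ⊕ 0x25 = 0xCC.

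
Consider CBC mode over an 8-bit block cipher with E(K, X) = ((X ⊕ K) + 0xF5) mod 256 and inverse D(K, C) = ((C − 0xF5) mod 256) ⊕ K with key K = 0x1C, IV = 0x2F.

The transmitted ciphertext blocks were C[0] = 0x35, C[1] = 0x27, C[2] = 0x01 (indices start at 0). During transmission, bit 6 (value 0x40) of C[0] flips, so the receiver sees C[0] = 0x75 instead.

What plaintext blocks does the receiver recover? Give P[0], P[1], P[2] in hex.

CBC decryption: P_i = D(K, C_i) ⊕ C_{i−1}, with C_{−1} = IV.
Only C[0] changed, to 0x75. In CBC, a change in C_i garbles P_i and flips the same bit in P_{i+1}. Decrypting the received ciphertext:
P[0]: D(K, 0x75) = 0x9C; 0x9C ⊕ 0x2F = 0xB3.
P[1]: D(K, 0x27) = 0x2E; 0x2E ⊕ 0x75 = 0x5B.
P[2]: D(K, 0x01) = 0x10; 0x10 ⊕ 0x27 = 0x37.
Blocks that differ from the original plaintext: P[0], P[1].

P[0] = 0xB3, P[1] = 0x5B, P[2] = 0x37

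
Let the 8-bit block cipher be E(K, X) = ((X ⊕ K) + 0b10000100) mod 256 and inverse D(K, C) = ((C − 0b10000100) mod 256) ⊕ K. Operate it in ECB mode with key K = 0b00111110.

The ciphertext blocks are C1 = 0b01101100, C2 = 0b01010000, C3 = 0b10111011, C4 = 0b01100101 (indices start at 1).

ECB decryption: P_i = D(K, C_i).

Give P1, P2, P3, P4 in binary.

P1: D(K, 0b01101100) = 0b11010110.
P2: D(K, 0b01010000) = 0b11110010.
P3: D(K, 0b10111011) = 0b00001001.
P4: D(K, 0b01100101) = 0b11011111.

P1 = 0b11010110, P2 = 0b11110010, P3 = 0b00001001, P4 = 0b11011111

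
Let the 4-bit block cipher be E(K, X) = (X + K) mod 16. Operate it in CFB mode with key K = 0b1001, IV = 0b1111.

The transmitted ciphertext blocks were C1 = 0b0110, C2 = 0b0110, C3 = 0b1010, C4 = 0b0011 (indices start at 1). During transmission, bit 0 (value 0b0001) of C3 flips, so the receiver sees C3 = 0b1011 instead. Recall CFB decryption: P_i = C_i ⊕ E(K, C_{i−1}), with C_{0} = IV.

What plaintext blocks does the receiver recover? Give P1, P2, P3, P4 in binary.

P1 = 0b1110, P2 = 0b1001, P3 = 0b0100, P4 = 0b0111

Only C3 changed, to 0b1011. In CFB, a change in C_i flips the same bit in P_i and garbles P_{i+1}. Decrypting the received ciphertext:
P1: E(K, 0b1111) = 0b1000; 0b0110 ⊕ 0b1000 = 0b1110.
P2: E(K, 0b0110) = 0b1111; 0b0110 ⊕ 0b1111 = 0b1001.
P3: E(K, 0b0110) = 0b1111; 0b1011 ⊕ 0b1111 = 0b0100.
P4: E(K, 0b1011) = 0b0100; 0b0011 ⊕ 0b0100 = 0b0111.
Blocks that differ from the original plaintext: P3, P4.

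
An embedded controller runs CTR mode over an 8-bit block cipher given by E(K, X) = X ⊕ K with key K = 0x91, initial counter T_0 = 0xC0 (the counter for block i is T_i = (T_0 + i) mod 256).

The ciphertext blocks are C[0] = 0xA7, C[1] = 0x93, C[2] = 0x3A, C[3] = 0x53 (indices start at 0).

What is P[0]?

P[0] = 0xF6

CTR decryption: S_i = E(K, T_i) where T_i is the counter for block i; P_i = C_i ⊕ S_i.
P[0]: T = 0xC0, S = E(K, T) = 0x51; 0xA7 ⊕ 0x51 = 0xF6.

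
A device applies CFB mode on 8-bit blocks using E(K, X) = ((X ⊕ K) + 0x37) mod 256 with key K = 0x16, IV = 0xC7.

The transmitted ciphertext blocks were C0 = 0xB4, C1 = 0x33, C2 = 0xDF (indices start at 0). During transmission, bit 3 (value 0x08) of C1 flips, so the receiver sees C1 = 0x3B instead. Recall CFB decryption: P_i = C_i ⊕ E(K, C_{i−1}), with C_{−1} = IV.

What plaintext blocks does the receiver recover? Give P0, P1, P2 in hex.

Only C1 changed, to 0x3B. In CFB, a change in C_i flips the same bit in P_i and garbles P_{i+1}. Decrypting the received ciphertext:
P0: E(K, 0xC7) = 0x08; 0xB4 ⊕ 0x08 = 0xBC.
P1: E(K, 0xB4) = 0xD9; 0x3B ⊕ 0xD9 = 0xE2.
P2: E(K, 0x3B) = 0x64; 0xDF ⊕ 0x64 = 0xBB.
Blocks that differ from the original plaintext: P1, P2.

P0 = 0xBC, P1 = 0xE2, P2 = 0xBB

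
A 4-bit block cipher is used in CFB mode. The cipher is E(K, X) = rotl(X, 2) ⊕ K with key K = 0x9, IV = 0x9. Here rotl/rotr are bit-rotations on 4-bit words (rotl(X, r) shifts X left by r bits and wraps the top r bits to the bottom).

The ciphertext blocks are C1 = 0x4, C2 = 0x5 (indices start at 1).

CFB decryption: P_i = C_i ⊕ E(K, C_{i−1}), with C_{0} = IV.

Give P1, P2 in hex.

P1 = 0xB, P2 = 0xD

P1: E(K, 0x9) = 0xF; 0x4 ⊕ 0xF = 0xB.
P2: E(K, 0x4) = 0x8; 0x5 ⊕ 0x8 = 0xD.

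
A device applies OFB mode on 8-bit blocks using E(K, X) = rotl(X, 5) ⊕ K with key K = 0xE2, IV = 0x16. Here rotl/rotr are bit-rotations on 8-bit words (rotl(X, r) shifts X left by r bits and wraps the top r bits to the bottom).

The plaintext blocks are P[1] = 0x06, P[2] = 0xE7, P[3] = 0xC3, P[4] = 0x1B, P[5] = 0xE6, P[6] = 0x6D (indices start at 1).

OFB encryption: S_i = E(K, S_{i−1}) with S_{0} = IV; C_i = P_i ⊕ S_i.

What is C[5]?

C[1]: S = E(K, 0x16) = 0x20; 0x06 ⊕ 0x20 = 0x26.
C[2]: S = E(K, 0x20) = 0xE6; 0xE7 ⊕ 0xE6 = 0x01.
C[3]: S = E(K, 0xE6) = 0x3E; 0xC3 ⊕ 0x3E = 0xFD.
C[4]: S = E(K, 0x3E) = 0x25; 0x1B ⊕ 0x25 = 0x3E.
C[5]: S = E(K, 0x25) = 0x46; 0xE6 ⊕ 0x46 = 0xA0.

C[5] = 0xA0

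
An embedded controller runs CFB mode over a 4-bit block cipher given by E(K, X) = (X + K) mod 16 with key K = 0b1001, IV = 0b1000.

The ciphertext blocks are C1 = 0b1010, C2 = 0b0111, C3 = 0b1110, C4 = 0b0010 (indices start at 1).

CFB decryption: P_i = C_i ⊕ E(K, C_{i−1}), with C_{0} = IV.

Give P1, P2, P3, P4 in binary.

P1 = 0b1011, P2 = 0b0100, P3 = 0b1110, P4 = 0b0101

P1: E(K, 0b1000) = 0b0001; 0b1010 ⊕ 0b0001 = 0b1011.
P2: E(K, 0b1010) = 0b0011; 0b0111 ⊕ 0b0011 = 0b0100.
P3: E(K, 0b0111) = 0b0000; 0b1110 ⊕ 0b0000 = 0b1110.
P4: E(K, 0b1110) = 0b0111; 0b0010 ⊕ 0b0111 = 0b0101.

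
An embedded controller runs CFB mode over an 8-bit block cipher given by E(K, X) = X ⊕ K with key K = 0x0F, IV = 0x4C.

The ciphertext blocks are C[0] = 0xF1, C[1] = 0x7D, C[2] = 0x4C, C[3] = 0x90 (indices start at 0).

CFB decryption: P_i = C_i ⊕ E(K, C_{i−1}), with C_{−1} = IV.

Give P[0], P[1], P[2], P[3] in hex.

P[0] = 0xB2, P[1] = 0x83, P[2] = 0x3E, P[3] = 0xD3

P[0]: E(K, 0x4C) = 0x43; 0xF1 ⊕ 0x43 = 0xB2.
P[1]: E(K, 0xF1) = 0xFE; 0x7D ⊕ 0xFE = 0x83.
P[2]: E(K, 0x7D) = 0x72; 0x4C ⊕ 0x72 = 0x3E.
P[3]: E(K, 0x4C) = 0x43; 0x90 ⊕ 0x43 = 0xD3.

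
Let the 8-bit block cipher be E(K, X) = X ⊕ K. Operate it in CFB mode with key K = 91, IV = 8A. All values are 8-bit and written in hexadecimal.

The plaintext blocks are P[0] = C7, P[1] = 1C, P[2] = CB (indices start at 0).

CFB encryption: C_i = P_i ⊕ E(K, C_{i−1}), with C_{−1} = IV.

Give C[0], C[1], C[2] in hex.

C[0]: E(K, 8A) = 1B; C7 ⊕ 1B = DC.
C[1]: E(K, DC) = 4D; 1C ⊕ 4D = 51.
C[2]: E(K, 51) = C0; CB ⊕ C0 = 0B.

C[0] = DC, C[1] = 51, C[2] = 0B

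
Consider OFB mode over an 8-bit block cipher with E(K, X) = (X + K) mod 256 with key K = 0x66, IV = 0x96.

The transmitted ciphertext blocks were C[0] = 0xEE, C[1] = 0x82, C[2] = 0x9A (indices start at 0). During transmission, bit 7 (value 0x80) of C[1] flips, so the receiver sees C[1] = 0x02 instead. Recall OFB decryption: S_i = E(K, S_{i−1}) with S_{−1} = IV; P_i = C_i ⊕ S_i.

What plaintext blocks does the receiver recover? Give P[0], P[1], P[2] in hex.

Only C[1] changed, to 0x02. In OFB, a change in C_i flips the same bit in P_i only; the keystream is unaffected. Decrypting the received ciphertext:
P[0]: S = E(K, 0x96) = 0xFC; 0xEE ⊕ 0xFC = 0x12.
P[1]: S = E(K, 0xFC) = 0x62; 0x02 ⊕ 0x62 = 0x60.
P[2]: S = E(K, 0x62) = 0xC8; 0x9A ⊕ 0xC8 = 0x52.
Blocks that differ from the original plaintext: P[1].

P[0] = 0x12, P[1] = 0x60, P[2] = 0x52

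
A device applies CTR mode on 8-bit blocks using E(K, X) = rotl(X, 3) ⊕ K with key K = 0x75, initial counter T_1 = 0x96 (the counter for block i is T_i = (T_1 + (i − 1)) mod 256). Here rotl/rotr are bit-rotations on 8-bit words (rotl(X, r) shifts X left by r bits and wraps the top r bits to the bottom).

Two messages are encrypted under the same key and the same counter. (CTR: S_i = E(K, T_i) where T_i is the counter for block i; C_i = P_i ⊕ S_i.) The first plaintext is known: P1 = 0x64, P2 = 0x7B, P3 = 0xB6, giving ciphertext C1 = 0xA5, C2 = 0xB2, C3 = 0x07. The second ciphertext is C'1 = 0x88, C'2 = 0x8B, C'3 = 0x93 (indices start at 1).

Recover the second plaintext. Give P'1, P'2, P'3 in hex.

In CTR with a reused counter, both messages share the same keystream S_i, so C_i ⊕ C'_i = P_i ⊕ P'_i and thus P'_i = P_i ⊕ C_i ⊕ C'_i.
P'1: 0x64 ⊕ 0xA5 ⊕ 0x88 = 0x49.
P'2: 0x7B ⊕ 0xB2 ⊕ 0x8B = 0x42.
P'3: 0xB6 ⊕ 0x07 ⊕ 0x93 = 0x22.

P'1 = 0x49, P'2 = 0x42, P'3 = 0x22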